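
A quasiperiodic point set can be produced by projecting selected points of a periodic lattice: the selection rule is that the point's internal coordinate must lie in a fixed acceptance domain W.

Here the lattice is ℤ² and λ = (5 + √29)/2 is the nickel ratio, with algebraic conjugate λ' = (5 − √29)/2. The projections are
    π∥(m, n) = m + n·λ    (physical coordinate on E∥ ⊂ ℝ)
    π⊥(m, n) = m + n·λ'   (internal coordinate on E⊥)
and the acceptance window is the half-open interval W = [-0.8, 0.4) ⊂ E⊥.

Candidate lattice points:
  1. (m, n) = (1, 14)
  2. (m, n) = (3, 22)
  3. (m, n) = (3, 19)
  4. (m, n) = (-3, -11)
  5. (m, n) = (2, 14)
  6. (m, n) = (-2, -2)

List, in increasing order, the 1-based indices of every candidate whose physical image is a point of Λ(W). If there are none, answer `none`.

Numerically λ ≈ 5.1926 and λ' = −1/λ ≈ -0.1926.
[1] lift (1,14): star map gives -1.6962; window check -0.8 ≤ -1.6962 < 0.4 is false → out
[2] lift (3,22): star map gives -1.2368; window check -0.8 ≤ -1.2368 < 0.4 is false → out
[3] lift (3,19): star map gives -0.6591; window check -0.8 ≤ -0.6591 < 0.4 is true → IN Λ
[4] lift (-3,-11): star map gives -0.8816; window check -0.8 ≤ -0.8816 < 0.4 is false → out
[5] lift (2,14): star map gives -0.6962; window check -0.8 ≤ -0.6962 < 0.4 is true → IN Λ
[6] lift (-2,-2): star map gives -1.6148; window check -0.8 ≤ -1.6148 < 0.4 is false → out

3, 5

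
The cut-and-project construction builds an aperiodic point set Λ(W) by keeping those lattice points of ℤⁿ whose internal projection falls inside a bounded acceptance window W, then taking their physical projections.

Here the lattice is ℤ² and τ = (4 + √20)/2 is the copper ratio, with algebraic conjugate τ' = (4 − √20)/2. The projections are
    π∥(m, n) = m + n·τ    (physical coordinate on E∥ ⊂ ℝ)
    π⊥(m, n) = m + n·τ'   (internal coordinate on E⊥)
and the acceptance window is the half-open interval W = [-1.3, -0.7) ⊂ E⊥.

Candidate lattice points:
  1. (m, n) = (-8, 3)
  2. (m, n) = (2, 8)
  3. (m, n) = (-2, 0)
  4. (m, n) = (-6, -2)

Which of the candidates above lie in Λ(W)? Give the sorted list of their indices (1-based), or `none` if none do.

Numerically τ ≈ 4.2361 and τ' = −1/τ ≈ -0.2361.
#1 (-8,3): internal coord -8 + (3)·τ' = -8.7082; -8.7082 ∉ [-1.3, -0.7) → out
#2 (2,8): internal coord 2 + (8)·τ' = +0.1115; +0.1115 ∉ [-1.3, -0.7) → out
#3 (-2,0): internal coord -2 + (0)·τ' = -2.0000; -2.0000 ∉ [-1.3, -0.7) → out
#4 (-6,-2): internal coord -6 + (-2)·τ' = -5.5279; -5.5279 ∉ [-1.3, -0.7) → out

none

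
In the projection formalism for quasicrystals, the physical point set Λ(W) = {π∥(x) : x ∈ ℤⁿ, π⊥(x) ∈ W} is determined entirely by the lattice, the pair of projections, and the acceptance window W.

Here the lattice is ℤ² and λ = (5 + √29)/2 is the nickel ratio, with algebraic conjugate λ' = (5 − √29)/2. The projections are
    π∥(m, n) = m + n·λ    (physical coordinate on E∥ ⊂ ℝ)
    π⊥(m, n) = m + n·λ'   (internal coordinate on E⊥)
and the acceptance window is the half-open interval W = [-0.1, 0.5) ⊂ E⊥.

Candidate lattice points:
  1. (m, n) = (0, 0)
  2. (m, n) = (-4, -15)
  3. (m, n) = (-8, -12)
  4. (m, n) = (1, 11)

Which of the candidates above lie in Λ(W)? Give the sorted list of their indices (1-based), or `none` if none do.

1

Compute λ' = (5−√29)/2 = -0.1926, so π⊥(m,n) = m -0.1926·n.
candidate 1: (m,n)=(0,0) → π∥ = 0+0·λ ≈ 0.0000, π⊥ = 0+0·λ' ≈ 0.0000 ∈ [-0.1, 0.5) ⇒ IN Λ
candidate 2: (m,n)=(-4,-15) → π∥ = -4-15·λ ≈ -81.8887, π⊥ = -4-15·λ' ≈ -1.1113 ∉ [-0.1, 0.5) ⇒ out
candidate 3: (m,n)=(-8,-12) → π∥ = -8-12·λ ≈ -70.3110, π⊥ = -8-12·λ' ≈ -5.6890 ∉ [-0.1, 0.5) ⇒ out
candidate 4: (m,n)=(1,11) → π∥ = 1+11·λ ≈ 58.1184, π⊥ = 1+11·λ' ≈ -1.1184 ∉ [-0.1, 0.5) ⇒ out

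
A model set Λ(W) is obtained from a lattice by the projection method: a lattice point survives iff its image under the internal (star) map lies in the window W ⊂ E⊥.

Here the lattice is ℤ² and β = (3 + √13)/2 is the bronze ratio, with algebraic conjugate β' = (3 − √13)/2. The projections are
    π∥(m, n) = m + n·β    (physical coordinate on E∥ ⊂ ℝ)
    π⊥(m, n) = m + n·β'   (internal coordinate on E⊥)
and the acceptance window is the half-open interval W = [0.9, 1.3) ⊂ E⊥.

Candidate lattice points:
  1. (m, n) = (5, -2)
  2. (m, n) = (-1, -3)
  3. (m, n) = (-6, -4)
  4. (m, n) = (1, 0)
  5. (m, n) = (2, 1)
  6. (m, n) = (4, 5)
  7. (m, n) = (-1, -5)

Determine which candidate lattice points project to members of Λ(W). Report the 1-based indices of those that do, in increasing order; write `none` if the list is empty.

4

Numerically β ≈ 3.3028 and β' = −1/β ≈ -0.3028.
[1] lift (5,-2): star map gives 5.6056; window check 0.9 ≤ 5.6056 < 1.3 is false → out
[2] lift (-1,-3): star map gives -0.0917; window check 0.9 ≤ -0.0917 < 1.3 is false → out
[3] lift (-6,-4): star map gives -4.7889; window check 0.9 ≤ -4.7889 < 1.3 is false → out
[4] lift (1,0): star map gives 1.0000; window check 0.9 ≤ 1.0000 < 1.3 is true → IN Λ
[5] lift (2,1): star map gives 1.6972; window check 0.9 ≤ 1.6972 < 1.3 is false → out
[6] lift (4,5): star map gives 2.4861; window check 0.9 ≤ 2.4861 < 1.3 is false → out
[7] lift (-1,-5): star map gives 0.5139; window check 0.9 ≤ 0.5139 < 1.3 is false → out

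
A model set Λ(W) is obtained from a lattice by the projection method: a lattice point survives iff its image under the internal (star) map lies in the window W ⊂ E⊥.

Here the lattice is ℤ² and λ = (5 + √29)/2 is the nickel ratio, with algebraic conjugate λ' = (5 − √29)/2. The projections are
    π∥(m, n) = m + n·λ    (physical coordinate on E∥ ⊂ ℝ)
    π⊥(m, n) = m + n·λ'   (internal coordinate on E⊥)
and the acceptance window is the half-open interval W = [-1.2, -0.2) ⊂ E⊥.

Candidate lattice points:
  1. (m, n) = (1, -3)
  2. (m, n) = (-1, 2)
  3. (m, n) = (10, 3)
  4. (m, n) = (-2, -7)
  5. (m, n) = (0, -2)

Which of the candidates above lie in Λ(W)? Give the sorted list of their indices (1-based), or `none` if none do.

4

Numerically λ ≈ 5.1926 and λ' = −1/λ ≈ -0.1926.
[1] lift (1,-3): star map gives 1.5777; window check -1.2 ≤ 1.5777 < -0.2 is false → out
[2] lift (-1,2): star map gives -1.3852; window check -1.2 ≤ -1.3852 < -0.2 is false → out
[3] lift (10,3): star map gives 9.4223; window check -1.2 ≤ 9.4223 < -0.2 is false → out
[4] lift (-2,-7): star map gives -0.6519; window check -1.2 ≤ -0.6519 < -0.2 is true → IN Λ
[5] lift (0,-2): star map gives 0.3852; window check -1.2 ≤ 0.3852 < -0.2 is false → out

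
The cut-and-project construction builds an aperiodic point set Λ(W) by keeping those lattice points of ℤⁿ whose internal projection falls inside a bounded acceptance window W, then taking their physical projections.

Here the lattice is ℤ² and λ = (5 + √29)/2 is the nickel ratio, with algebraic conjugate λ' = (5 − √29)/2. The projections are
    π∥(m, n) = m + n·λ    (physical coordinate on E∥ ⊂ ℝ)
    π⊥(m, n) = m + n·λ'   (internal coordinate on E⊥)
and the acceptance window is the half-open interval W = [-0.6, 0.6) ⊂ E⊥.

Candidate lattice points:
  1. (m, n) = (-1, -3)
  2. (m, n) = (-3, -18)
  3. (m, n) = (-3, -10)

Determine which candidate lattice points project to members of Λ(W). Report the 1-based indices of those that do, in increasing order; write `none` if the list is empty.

Numerically λ ≈ 5.1926 and λ' = −1/λ ≈ -0.1926.
#1 (-1,-3): internal coord -1 + (-3)·λ' = -0.4223; -0.4223 ∈ [-0.6, 0.6) → IN Λ
#2 (-3,-18): internal coord -3 + (-18)·λ' = +0.4665; +0.4665 ∈ [-0.6, 0.6) → IN Λ
#3 (-3,-10): internal coord -3 + (-10)·λ' = -1.0742; -1.0742 ∉ [-0.6, 0.6) → out

1, 2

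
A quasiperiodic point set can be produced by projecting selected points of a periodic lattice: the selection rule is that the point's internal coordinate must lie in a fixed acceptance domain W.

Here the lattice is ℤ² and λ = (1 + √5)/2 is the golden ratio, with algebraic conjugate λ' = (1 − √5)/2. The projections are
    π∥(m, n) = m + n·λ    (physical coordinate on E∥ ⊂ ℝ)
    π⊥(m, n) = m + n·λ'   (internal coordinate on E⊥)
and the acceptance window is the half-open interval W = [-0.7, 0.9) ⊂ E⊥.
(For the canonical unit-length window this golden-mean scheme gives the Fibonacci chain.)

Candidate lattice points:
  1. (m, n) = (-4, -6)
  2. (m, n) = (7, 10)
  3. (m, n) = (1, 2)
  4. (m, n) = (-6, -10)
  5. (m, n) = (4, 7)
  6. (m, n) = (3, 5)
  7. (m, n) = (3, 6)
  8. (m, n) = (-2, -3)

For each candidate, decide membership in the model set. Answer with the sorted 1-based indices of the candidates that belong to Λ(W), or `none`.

1, 2, 3, 4, 5, 6, 8

λ' = (1−√5)/2 ≈ -0.6180.
#1 (-4,-6): internal coord -4 + (-6)·λ' = -0.2918; -0.2918 ∈ [-0.7, 0.9) → IN Λ
#2 (7,10): internal coord 7 + (10)·λ' = +0.8197; +0.8197 ∈ [-0.7, 0.9) → IN Λ
#3 (1,2): internal coord 1 + (2)·λ' = -0.2361; -0.2361 ∈ [-0.7, 0.9) → IN Λ
#4 (-6,-10): internal coord -6 + (-10)·λ' = +0.1803; +0.1803 ∈ [-0.7, 0.9) → IN Λ
#5 (4,7): internal coord 4 + (7)·λ' = -0.3262; -0.3262 ∈ [-0.7, 0.9) → IN Λ
#6 (3,5): internal coord 3 + (5)·λ' = -0.0902; -0.0902 ∈ [-0.7, 0.9) → IN Λ
#7 (3,6): internal coord 3 + (6)·λ' = -0.7082; -0.7082 ∉ [-0.7, 0.9) → out
#8 (-2,-3): internal coord -2 + (-3)·λ' = -0.1459; -0.1459 ∈ [-0.7, 0.9) → IN Λ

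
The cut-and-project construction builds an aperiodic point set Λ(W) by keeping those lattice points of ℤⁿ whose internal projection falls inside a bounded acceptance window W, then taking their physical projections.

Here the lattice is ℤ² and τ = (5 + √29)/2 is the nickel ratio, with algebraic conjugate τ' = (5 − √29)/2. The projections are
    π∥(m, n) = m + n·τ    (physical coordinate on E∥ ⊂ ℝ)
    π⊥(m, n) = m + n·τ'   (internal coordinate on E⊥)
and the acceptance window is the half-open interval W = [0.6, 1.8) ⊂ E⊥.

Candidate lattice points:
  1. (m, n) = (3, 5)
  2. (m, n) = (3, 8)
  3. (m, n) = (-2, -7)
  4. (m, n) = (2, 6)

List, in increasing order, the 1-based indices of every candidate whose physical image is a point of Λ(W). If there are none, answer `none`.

2, 4

Compute τ' = (5−√29)/2 = -0.1926, so π⊥(m,n) = m -0.1926·n.
#1 (3,5): internal coord 3 + (5)·τ' = +2.0371; +2.0371 ∉ [0.6, 1.8) → out
#2 (3,8): internal coord 3 + (8)·τ' = +1.4593; +1.4593 ∈ [0.6, 1.8) → IN Λ
#3 (-2,-7): internal coord -2 + (-7)·τ' = -0.6519; -0.6519 ∉ [0.6, 1.8) → out
#4 (2,6): internal coord 2 + (6)·τ' = +0.8445; +0.8445 ∈ [0.6, 1.8) → IN Λ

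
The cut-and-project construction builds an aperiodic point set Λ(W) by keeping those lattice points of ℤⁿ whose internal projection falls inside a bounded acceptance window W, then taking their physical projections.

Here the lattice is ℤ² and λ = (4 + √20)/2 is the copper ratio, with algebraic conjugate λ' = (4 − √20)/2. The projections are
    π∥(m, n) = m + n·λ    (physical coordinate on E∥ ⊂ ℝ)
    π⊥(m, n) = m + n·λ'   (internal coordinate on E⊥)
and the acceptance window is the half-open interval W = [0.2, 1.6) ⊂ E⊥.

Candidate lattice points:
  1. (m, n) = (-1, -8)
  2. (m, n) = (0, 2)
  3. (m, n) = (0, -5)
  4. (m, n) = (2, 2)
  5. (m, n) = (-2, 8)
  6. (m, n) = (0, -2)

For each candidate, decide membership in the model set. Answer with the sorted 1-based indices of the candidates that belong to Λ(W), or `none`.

1, 3, 4, 6

Numerically λ ≈ 4.236068 and λ' = −1/λ ≈ -0.236068.
[1] lift (-1,-8): star map gives 0.888544; window check 0.2 ≤ 0.888544 < 1.6 is true → IN Λ
[2] lift (0,2): star map gives -0.472136; window check 0.2 ≤ -0.472136 < 1.6 is false → out
[3] lift (0,-5): star map gives 1.180340; window check 0.2 ≤ 1.180340 < 1.6 is true → IN Λ
[4] lift (2,2): star map gives 1.527864; window check 0.2 ≤ 1.527864 < 1.6 is true → IN Λ
[5] lift (-2,8): star map gives -3.888544; window check 0.2 ≤ -3.888544 < 1.6 is false → out
[6] lift (0,-2): star map gives 0.472136; window check 0.2 ≤ 0.472136 < 1.6 is true → IN Λ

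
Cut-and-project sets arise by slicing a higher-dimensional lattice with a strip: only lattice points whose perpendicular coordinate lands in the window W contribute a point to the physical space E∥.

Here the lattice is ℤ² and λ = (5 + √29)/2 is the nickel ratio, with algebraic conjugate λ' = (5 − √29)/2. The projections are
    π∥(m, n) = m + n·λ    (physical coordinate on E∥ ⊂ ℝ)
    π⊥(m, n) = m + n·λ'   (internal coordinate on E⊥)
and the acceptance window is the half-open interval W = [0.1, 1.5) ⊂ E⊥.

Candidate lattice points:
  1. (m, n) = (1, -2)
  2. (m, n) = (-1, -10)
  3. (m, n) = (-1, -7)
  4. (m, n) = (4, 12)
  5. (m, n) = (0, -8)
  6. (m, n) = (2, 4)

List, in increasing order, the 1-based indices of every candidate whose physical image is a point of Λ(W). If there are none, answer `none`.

Numerically λ ≈ 5.19258 and λ' = −1/λ ≈ -0.19258.
candidate 1: (m,n)=(1,-2) → π∥ = 1-2·λ ≈ -9.38516, π⊥ = 1-2·λ' ≈ 1.38516 ∈ [0.1, 1.5) ⇒ IN Λ
candidate 2: (m,n)=(-1,-10) → π∥ = -1-10·λ ≈ -52.92582, π⊥ = -1-10·λ' ≈ 0.92582 ∈ [0.1, 1.5) ⇒ IN Λ
candidate 3: (m,n)=(-1,-7) → π∥ = -1-7·λ ≈ -37.34808, π⊥ = -1-7·λ' ≈ 0.34808 ∈ [0.1, 1.5) ⇒ IN Λ
candidate 4: (m,n)=(4,12) → π∥ = 4+12·λ ≈ 66.31099, π⊥ = 4+12·λ' ≈ 1.68901 ∉ [0.1, 1.5) ⇒ out
candidate 5: (m,n)=(0,-8) → π∥ = 0-8·λ ≈ -41.54066, π⊥ = 0-8·λ' ≈ 1.54066 ∉ [0.1, 1.5) ⇒ out
candidate 6: (m,n)=(2,4) → π∥ = 2+4·λ ≈ 22.77033, π⊥ = 2+4·λ' ≈ 1.22967 ∈ [0.1, 1.5) ⇒ IN Λ

1, 2, 3, 6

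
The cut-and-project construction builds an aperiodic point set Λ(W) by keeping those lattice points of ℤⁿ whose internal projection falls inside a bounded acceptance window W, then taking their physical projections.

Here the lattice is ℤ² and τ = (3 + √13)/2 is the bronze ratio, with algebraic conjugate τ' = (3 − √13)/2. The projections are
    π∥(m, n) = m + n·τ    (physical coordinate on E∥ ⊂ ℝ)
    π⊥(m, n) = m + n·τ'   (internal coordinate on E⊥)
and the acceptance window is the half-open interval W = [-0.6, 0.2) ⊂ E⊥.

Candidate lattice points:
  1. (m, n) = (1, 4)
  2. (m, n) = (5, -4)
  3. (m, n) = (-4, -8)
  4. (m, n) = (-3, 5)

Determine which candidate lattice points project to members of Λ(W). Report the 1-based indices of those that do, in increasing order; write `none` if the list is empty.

Numerically τ ≈ 3.302776 and τ' = −1/τ ≈ -0.302776.
[1] lift (1,4): star map gives -0.211103; window check -0.6 ≤ -0.211103 < 0.2 is true → IN Λ
[2] lift (5,-4): star map gives 6.211103; window check -0.6 ≤ 6.211103 < 0.2 is false → out
[3] lift (-4,-8): star map gives -1.577795; window check -0.6 ≤ -1.577795 < 0.2 is false → out
[4] lift (-3,5): star map gives -4.513878; window check -0.6 ≤ -4.513878 < 0.2 is false → out

1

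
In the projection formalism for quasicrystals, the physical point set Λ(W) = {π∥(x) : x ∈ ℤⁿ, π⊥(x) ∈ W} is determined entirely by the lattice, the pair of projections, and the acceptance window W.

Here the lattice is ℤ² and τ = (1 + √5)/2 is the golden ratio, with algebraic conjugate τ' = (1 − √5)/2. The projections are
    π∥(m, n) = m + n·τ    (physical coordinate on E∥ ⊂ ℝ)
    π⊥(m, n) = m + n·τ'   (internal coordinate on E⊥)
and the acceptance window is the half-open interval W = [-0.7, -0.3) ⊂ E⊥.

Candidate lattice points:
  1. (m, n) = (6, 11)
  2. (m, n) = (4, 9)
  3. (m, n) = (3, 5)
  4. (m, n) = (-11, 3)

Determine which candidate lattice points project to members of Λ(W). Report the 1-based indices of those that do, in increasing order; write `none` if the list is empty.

Numerically τ ≈ 1.6180 and τ' = −1/τ ≈ -0.6180.
#1 (6,11): internal coord 6 + (11)·τ' = -0.7984; -0.7984 ∉ [-0.7, -0.3) → out
#2 (4,9): internal coord 4 + (9)·τ' = -1.5623; -1.5623 ∉ [-0.7, -0.3) → out
#3 (3,5): internal coord 3 + (5)·τ' = -0.0902; -0.0902 ∉ [-0.7, -0.3) → out
#4 (-11,3): internal coord -11 + (3)·τ' = -12.8541; -12.8541 ∉ [-0.7, -0.3) → out

none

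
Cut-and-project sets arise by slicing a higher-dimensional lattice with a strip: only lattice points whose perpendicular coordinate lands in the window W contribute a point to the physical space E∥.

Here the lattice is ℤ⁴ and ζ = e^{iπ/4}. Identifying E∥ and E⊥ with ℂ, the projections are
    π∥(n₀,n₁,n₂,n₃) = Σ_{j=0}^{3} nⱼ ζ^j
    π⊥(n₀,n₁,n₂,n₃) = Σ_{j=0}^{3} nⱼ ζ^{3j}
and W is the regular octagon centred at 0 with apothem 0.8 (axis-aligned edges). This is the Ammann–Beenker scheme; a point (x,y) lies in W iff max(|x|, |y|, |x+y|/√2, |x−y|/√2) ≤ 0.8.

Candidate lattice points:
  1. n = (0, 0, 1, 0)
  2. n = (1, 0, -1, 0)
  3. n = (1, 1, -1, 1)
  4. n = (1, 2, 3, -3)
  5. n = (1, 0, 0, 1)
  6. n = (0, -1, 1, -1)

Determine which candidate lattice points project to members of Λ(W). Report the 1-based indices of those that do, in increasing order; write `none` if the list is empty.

none

With ζ = e^{iπ/4} the internal vectors are ζ^0,ζ^3,ζ^6,ζ^9.
candidate 1: n = (0, 0, 1, 0) → π⊥ ≈ (+0.00000, -1.00000); max(|x|,|y|,|x±y|/√2) = 1.00000 > 0.8 ⇒ ∉ W
candidate 2: n = (1, 0, -1, 0) → π⊥ ≈ (+1.00000, +1.00000); max(|x|,|y|,|x±y|/√2) = 1.41421 > 0.8 ⇒ ∉ W
candidate 3: n = (1, 1, -1, 1) → π⊥ ≈ (+1.00000, +2.41421); max(|x|,|y|,|x±y|/√2) = 2.41421 > 0.8 ⇒ ∉ W
candidate 4: n = (1, 2, 3, -3) → π⊥ ≈ (-2.53553, -3.70711); max(|x|,|y|,|x±y|/√2) = 4.41421 > 0.8 ⇒ ∉ W
candidate 5: n = (1, 0, 0, 1) → π⊥ ≈ (+1.70711, +0.70711); max(|x|,|y|,|x±y|/√2) = 1.70711 > 0.8 ⇒ ∉ W
candidate 6: n = (0, -1, 1, -1) → π⊥ ≈ (+0.00000, -2.41421); max(|x|,|y|,|x±y|/√2) = 2.41421 > 0.8 ⇒ ∉ W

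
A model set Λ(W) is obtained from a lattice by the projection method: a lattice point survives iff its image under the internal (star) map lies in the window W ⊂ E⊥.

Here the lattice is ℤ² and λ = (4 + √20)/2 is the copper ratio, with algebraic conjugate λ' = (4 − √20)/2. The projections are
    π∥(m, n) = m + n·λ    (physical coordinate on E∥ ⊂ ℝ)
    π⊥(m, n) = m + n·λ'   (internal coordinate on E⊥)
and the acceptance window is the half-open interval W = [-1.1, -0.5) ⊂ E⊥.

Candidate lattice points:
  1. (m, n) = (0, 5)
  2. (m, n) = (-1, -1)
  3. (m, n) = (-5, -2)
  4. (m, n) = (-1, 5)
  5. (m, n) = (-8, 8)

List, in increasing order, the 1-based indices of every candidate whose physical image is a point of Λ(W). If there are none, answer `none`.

2

Compute λ' = (4−√20)/2 = -0.23607, so π⊥(m,n) = m -0.23607·n.
candidate 1: (m,n)=(0,5) → π∥ = 0+5·λ ≈ 21.18034, π⊥ = 0+5·λ' ≈ -1.18034 ∉ [-1.1, -0.5) ⇒ out
candidate 2: (m,n)=(-1,-1) → π∥ = -1-1·λ ≈ -5.23607, π⊥ = -1-1·λ' ≈ -0.76393 ∈ [-1.1, -0.5) ⇒ IN Λ
candidate 3: (m,n)=(-5,-2) → π∥ = -5-2·λ ≈ -13.47214, π⊥ = -5-2·λ' ≈ -4.52786 ∉ [-1.1, -0.5) ⇒ out
candidate 4: (m,n)=(-1,5) → π∥ = -1+5·λ ≈ 20.18034, π⊥ = -1+5·λ' ≈ -2.18034 ∉ [-1.1, -0.5) ⇒ out
candidate 5: (m,n)=(-8,8) → π∥ = -8+8·λ ≈ 25.88854, π⊥ = -8+8·λ' ≈ -9.88854 ∉ [-1.1, -0.5) ⇒ out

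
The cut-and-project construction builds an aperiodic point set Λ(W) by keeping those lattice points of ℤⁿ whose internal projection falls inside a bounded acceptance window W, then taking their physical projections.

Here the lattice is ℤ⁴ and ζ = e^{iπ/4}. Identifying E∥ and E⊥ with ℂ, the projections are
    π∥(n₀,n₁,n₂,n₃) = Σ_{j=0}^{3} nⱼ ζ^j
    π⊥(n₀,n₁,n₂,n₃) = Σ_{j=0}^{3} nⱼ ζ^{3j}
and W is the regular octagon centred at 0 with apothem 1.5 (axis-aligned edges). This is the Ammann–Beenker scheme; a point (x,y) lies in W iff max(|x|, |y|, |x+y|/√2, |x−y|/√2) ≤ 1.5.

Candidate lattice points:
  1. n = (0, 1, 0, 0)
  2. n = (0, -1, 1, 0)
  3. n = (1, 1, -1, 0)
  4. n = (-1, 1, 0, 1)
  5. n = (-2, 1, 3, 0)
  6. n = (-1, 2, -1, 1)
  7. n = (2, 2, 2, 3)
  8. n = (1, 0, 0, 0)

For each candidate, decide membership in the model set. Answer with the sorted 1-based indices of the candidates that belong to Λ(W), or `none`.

1, 8

π⊥(n) = n₀ + n₁ζ³ + n₂ζ⁶ + n₃ζ⁹ where ζ = e^{iπ/4}.
candidate 1: n = (0, 1, 0, 0) → π⊥ ≈ (-0.707107, +0.707107); max(|x|,|y|,|x±y|/√2) = 1.000000 ≤ 1.5 ⇒ ∈ W
candidate 2: n = (0, -1, 1, 0) → π⊥ ≈ (+0.707107, -1.707107); max(|x|,|y|,|x±y|/√2) = 1.707107 > 1.5 ⇒ ∉ W
candidate 3: n = (1, 1, -1, 0) → π⊥ ≈ (+0.292893, +1.707107); max(|x|,|y|,|x±y|/√2) = 1.707107 > 1.5 ⇒ ∉ W
candidate 4: n = (-1, 1, 0, 1) → π⊥ ≈ (-1.000000, +1.414214); max(|x|,|y|,|x±y|/√2) = 1.707107 > 1.5 ⇒ ∉ W
candidate 5: n = (-2, 1, 3, 0) → π⊥ ≈ (-2.707107, -2.292893); max(|x|,|y|,|x±y|/√2) = 3.535534 > 1.5 ⇒ ∉ W
candidate 6: n = (-1, 2, -1, 1) → π⊥ ≈ (-1.707107, +3.121320); max(|x|,|y|,|x±y|/√2) = 3.414214 > 1.5 ⇒ ∉ W
candidate 7: n = (2, 2, 2, 3) → π⊥ ≈ (+2.707107, +1.535534); max(|x|,|y|,|x±y|/√2) = 3.000000 > 1.5 ⇒ ∉ W
candidate 8: n = (1, 0, 0, 0) → π⊥ ≈ (+1.000000, +0.000000); max(|x|,|y|,|x±y|/√2) = 1.000000 ≤ 1.5 ⇒ ∈ W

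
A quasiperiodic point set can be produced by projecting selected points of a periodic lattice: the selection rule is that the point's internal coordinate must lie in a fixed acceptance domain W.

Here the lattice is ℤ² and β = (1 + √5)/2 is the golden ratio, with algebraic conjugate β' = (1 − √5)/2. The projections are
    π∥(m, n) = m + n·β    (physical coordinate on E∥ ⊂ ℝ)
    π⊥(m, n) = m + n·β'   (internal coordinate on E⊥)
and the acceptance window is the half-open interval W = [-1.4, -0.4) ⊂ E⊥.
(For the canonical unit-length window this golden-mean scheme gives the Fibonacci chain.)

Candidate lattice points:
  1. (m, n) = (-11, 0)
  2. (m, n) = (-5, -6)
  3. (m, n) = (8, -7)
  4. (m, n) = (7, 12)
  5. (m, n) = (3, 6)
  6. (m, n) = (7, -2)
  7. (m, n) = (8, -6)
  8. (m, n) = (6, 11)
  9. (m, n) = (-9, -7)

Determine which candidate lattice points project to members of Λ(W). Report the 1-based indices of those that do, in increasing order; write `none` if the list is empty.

2, 4, 5, 8

Numerically β ≈ 1.61803 and β' = −1/β ≈ -0.61803.
candidate 1: (m,n)=(-11,0) → π∥ = -11+0·β ≈ -11.00000, π⊥ = -11+0·β' ≈ -11.00000 ∉ [-1.4, -0.4) ⇒ out
candidate 2: (m,n)=(-5,-6) → π∥ = -5-6·β ≈ -14.70820, π⊥ = -5-6·β' ≈ -1.29180 ∈ [-1.4, -0.4) ⇒ IN Λ
candidate 3: (m,n)=(8,-7) → π∥ = 8-7·β ≈ -3.32624, π⊥ = 8-7·β' ≈ 12.32624 ∉ [-1.4, -0.4) ⇒ out
candidate 4: (m,n)=(7,12) → π∥ = 7+12·β ≈ 26.41641, π⊥ = 7+12·β' ≈ -0.41641 ∈ [-1.4, -0.4) ⇒ IN Λ
candidate 5: (m,n)=(3,6) → π∥ = 3+6·β ≈ 12.70820, π⊥ = 3+6·β' ≈ -0.70820 ∈ [-1.4, -0.4) ⇒ IN Λ
candidate 6: (m,n)=(7,-2) → π∥ = 7-2·β ≈ 3.76393, π⊥ = 7-2·β' ≈ 8.23607 ∉ [-1.4, -0.4) ⇒ out
candidate 7: (m,n)=(8,-6) → π∥ = 8-6·β ≈ -1.70820, π⊥ = 8-6·β' ≈ 11.70820 ∉ [-1.4, -0.4) ⇒ out
candidate 8: (m,n)=(6,11) → π∥ = 6+11·β ≈ 23.79837, π⊥ = 6+11·β' ≈ -0.79837 ∈ [-1.4, -0.4) ⇒ IN Λ
candidate 9: (m,n)=(-9,-7) → π∥ = -9-7·β ≈ -20.32624, π⊥ = -9-7·β' ≈ -4.67376 ∉ [-1.4, -0.4) ⇒ out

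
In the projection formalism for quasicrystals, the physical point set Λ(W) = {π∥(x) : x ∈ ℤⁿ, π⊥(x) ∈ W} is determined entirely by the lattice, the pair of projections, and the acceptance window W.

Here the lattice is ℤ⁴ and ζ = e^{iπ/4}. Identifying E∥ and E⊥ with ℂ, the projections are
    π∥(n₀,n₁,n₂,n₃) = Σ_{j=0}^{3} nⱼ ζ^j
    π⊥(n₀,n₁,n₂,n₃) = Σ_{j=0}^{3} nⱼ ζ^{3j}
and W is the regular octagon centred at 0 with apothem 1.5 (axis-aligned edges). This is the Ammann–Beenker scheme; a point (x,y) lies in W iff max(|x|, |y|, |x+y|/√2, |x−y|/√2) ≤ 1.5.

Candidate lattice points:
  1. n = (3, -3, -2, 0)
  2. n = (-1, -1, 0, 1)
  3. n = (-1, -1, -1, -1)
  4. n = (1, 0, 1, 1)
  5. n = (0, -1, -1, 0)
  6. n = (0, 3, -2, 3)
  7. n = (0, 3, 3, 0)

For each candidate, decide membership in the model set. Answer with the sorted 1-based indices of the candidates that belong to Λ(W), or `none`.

2, 3, 5

Internal map: ζ^{3j} for j=0..3 gives (1,0), (−√2/2,√2/2), (0,−1), (√2/2,√2/2).
candidate 1: n = (3, -3, -2, 0) → π⊥ ≈ (+5.121320, -0.121320); max(|x|,|y|,|x±y|/√2) = 5.121320 > 1.5 ⇒ ∉ W
candidate 2: n = (-1, -1, 0, 1) → π⊥ ≈ (+0.414214, +0.000000); max(|x|,|y|,|x±y|/√2) = 0.414214 ≤ 1.5 ⇒ ∈ W
candidate 3: n = (-1, -1, -1, -1) → π⊥ ≈ (-1.000000, -0.414214); max(|x|,|y|,|x±y|/√2) = 1.000000 ≤ 1.5 ⇒ ∈ W
candidate 4: n = (1, 0, 1, 1) → π⊥ ≈ (+1.707107, -0.292893); max(|x|,|y|,|x±y|/√2) = 1.707107 > 1.5 ⇒ ∉ W
candidate 5: n = (0, -1, -1, 0) → π⊥ ≈ (+0.707107, +0.292893); max(|x|,|y|,|x±y|/√2) = 0.707107 ≤ 1.5 ⇒ ∈ W
candidate 6: n = (0, 3, -2, 3) → π⊥ ≈ (+0.000000, +6.242641); max(|x|,|y|,|x±y|/√2) = 6.242641 > 1.5 ⇒ ∉ W
candidate 7: n = (0, 3, 3, 0) → π⊥ ≈ (-2.121320, -0.878680); max(|x|,|y|,|x±y|/√2) = 2.121320 > 1.5 ⇒ ∉ W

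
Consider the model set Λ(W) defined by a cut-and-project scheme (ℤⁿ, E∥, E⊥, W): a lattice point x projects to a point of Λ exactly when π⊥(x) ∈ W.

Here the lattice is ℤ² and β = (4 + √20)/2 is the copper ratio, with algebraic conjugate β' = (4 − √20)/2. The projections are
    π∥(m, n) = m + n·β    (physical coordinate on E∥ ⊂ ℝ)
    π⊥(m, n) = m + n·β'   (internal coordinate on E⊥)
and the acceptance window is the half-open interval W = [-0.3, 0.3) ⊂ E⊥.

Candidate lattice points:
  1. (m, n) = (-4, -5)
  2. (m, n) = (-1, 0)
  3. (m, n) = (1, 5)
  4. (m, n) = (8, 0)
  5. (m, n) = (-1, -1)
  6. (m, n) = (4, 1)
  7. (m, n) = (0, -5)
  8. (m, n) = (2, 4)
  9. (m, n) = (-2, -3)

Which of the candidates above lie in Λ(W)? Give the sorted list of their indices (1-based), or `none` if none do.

Compute β' = (4−√20)/2 = -0.23607, so π⊥(m,n) = m -0.23607·n.
[1] lift (-4,-5): star map gives -2.81966; window check -0.3 ≤ -2.81966 < 0.3 is false → out
[2] lift (-1,0): star map gives -1.00000; window check -0.3 ≤ -1.00000 < 0.3 is false → out
[3] lift (1,5): star map gives -0.18034; window check -0.3 ≤ -0.18034 < 0.3 is true → IN Λ
[4] lift (8,0): star map gives 8.00000; window check -0.3 ≤ 8.00000 < 0.3 is false → out
[5] lift (-1,-1): star map gives -0.76393; window check -0.3 ≤ -0.76393 < 0.3 is false → out
[6] lift (4,1): star map gives 3.76393; window check -0.3 ≤ 3.76393 < 0.3 is false → out
[7] lift (0,-5): star map gives 1.18034; window check -0.3 ≤ 1.18034 < 0.3 is false → out
[8] lift (2,4): star map gives 1.05573; window check -0.3 ≤ 1.05573 < 0.3 is false → out
[9] lift (-2,-3): star map gives -1.29180; window check -0.3 ≤ -1.29180 < 0.3 is false → out

3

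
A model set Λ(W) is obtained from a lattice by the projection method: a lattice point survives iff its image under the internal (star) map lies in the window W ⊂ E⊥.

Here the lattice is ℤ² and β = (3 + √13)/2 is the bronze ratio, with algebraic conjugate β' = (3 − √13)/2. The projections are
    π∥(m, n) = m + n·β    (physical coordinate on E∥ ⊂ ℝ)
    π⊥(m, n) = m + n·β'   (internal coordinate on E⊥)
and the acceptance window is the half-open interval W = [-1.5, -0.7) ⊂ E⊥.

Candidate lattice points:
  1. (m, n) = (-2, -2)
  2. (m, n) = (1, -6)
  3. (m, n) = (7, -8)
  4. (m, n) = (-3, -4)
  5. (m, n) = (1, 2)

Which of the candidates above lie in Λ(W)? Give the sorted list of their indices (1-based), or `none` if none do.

Numerically β ≈ 3.30278 and β' = −1/β ≈ -0.30278.
[1] lift (-2,-2): star map gives -1.39445; window check -1.5 ≤ -1.39445 < -0.7 is true → IN Λ
[2] lift (1,-6): star map gives 2.81665; window check -1.5 ≤ 2.81665 < -0.7 is false → out
[3] lift (7,-8): star map gives 9.42221; window check -1.5 ≤ 9.42221 < -0.7 is false → out
[4] lift (-3,-4): star map gives -1.78890; window check -1.5 ≤ -1.78890 < -0.7 is false → out
[5] lift (1,2): star map gives 0.39445; window check -1.5 ≤ 0.39445 < -0.7 is false → out

1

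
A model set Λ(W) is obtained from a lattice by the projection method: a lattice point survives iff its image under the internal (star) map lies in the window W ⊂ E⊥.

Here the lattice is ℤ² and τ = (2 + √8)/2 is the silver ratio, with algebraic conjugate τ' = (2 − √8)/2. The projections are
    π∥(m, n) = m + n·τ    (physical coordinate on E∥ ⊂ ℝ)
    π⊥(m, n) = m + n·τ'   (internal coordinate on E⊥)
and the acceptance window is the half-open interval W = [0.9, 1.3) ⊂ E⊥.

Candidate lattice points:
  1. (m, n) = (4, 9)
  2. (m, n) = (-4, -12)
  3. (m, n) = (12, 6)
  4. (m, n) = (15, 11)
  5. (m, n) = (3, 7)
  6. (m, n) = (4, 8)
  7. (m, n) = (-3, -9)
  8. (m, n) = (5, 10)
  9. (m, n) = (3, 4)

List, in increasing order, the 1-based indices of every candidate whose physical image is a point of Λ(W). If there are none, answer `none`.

τ' = (2−√8)/2 ≈ -0.414214.
candidate 1: (m,n)=(4,9) → π∥ = 4+9·τ ≈ 25.727922, π⊥ = 4+9·τ' ≈ 0.272078 ∉ [0.9, 1.3) ⇒ out
candidate 2: (m,n)=(-4,-12) → π∥ = -4-12·τ ≈ -32.970563, π⊥ = -4-12·τ' ≈ 0.970563 ∈ [0.9, 1.3) ⇒ IN Λ
candidate 3: (m,n)=(12,6) → π∥ = 12+6·τ ≈ 26.485281, π⊥ = 12+6·τ' ≈ 9.514719 ∉ [0.9, 1.3) ⇒ out
candidate 4: (m,n)=(15,11) → π∥ = 15+11·τ ≈ 41.556349, π⊥ = 15+11·τ' ≈ 10.443651 ∉ [0.9, 1.3) ⇒ out
candidate 5: (m,n)=(3,7) → π∥ = 3+7·τ ≈ 19.899495, π⊥ = 3+7·τ' ≈ 0.100505 ∉ [0.9, 1.3) ⇒ out
candidate 6: (m,n)=(4,8) → π∥ = 4+8·τ ≈ 23.313708, π⊥ = 4+8·τ' ≈ 0.686292 ∉ [0.9, 1.3) ⇒ out
candidate 7: (m,n)=(-3,-9) → π∥ = -3-9·τ ≈ -24.727922, π⊥ = -3-9·τ' ≈ 0.727922 ∉ [0.9, 1.3) ⇒ out
candidate 8: (m,n)=(5,10) → π∥ = 5+10·τ ≈ 29.142136, π⊥ = 5+10·τ' ≈ 0.857864 ∉ [0.9, 1.3) ⇒ out
candidate 9: (m,n)=(3,4) → π∥ = 3+4·τ ≈ 12.656854, π⊥ = 3+4·τ' ≈ 1.343146 ∉ [0.9, 1.3) ⇒ out

2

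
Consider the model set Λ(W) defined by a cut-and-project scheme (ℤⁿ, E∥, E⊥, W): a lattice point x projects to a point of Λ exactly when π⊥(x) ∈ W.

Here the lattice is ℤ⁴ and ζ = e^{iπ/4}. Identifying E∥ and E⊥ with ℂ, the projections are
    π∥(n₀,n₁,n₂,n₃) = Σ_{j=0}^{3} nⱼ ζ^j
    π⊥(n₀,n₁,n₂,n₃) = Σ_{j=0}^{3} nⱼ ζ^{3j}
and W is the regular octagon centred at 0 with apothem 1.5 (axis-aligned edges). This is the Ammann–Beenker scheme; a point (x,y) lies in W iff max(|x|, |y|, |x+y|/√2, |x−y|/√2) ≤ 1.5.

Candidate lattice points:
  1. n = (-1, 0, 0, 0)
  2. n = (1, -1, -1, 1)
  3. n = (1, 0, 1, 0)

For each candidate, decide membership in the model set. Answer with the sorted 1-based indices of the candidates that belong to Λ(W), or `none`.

1, 3

With ζ = e^{iπ/4} the internal vectors are ζ^0,ζ^3,ζ^6,ζ^9.
candidate 1: n = (-1, 0, 0, 0) → π⊥ ≈ (-1.00000, +0.00000); max(|x|,|y|,|x±y|/√2) = 1.00000 ≤ 1.5 ⇒ ∈ W
candidate 2: n = (1, -1, -1, 1) → π⊥ ≈ (+2.41421, +1.00000); max(|x|,|y|,|x±y|/√2) = 2.41421 > 1.5 ⇒ ∉ W
candidate 3: n = (1, 0, 1, 0) → π⊥ ≈ (+1.00000, -1.00000); max(|x|,|y|,|x±y|/√2) = 1.41421 ≤ 1.5 ⇒ ∈ W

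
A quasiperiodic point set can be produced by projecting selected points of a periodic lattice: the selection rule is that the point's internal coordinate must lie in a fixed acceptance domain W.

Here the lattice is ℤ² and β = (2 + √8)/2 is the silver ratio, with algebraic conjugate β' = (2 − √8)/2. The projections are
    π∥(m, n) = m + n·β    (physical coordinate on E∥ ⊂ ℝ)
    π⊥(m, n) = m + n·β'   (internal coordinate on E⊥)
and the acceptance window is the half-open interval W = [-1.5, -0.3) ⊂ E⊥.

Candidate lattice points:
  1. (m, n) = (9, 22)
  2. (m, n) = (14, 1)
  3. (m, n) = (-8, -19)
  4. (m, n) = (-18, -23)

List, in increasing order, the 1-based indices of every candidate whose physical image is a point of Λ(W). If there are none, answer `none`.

none

β' = (2−√8)/2 ≈ -0.4142.
#1 (9,22): internal coord 9 + (22)·β' = -0.1127; -0.1127 ∉ [-1.5, -0.3) → out
#2 (14,1): internal coord 14 + (1)·β' = +13.5858; +13.5858 ∉ [-1.5, -0.3) → out
#3 (-8,-19): internal coord -8 + (-19)·β' = -0.1299; -0.1299 ∉ [-1.5, -0.3) → out
#4 (-18,-23): internal coord -18 + (-23)·β' = -8.4731; -8.4731 ∉ [-1.5, -0.3) → out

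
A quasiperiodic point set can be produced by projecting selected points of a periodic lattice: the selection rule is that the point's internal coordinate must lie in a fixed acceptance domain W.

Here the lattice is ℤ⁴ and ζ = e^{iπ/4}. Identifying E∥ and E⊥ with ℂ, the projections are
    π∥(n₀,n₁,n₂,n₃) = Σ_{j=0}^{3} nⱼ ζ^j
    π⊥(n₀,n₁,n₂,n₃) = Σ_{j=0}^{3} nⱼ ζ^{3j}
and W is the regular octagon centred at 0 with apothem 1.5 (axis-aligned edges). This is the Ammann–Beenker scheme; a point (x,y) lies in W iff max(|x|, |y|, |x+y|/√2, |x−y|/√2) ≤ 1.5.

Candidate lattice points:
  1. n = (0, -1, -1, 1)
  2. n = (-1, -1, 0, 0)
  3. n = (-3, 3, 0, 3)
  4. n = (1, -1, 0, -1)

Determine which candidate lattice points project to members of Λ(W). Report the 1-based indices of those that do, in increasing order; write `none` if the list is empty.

2

Internal map: ζ^{3j} for j=0..3 gives (1,0), (−√2/2,√2/2), (0,−1), (√2/2,√2/2).
candidate 1: n = (0, -1, -1, 1) → π⊥ ≈ (+1.4142, +1.0000); max(|x|,|y|,|x±y|/√2) = 1.7071 > 1.5 ⇒ ∉ W
candidate 2: n = (-1, -1, 0, 0) → π⊥ ≈ (-0.2929, -0.7071); max(|x|,|y|,|x±y|/√2) = 0.7071 ≤ 1.5 ⇒ ∈ W
candidate 3: n = (-3, 3, 0, 3) → π⊥ ≈ (-3.0000, +4.2426); max(|x|,|y|,|x±y|/√2) = 5.1213 > 1.5 ⇒ ∉ W
candidate 4: n = (1, -1, 0, -1) → π⊥ ≈ (+1.0000, -1.4142); max(|x|,|y|,|x±y|/√2) = 1.7071 > 1.5 ⇒ ∉ W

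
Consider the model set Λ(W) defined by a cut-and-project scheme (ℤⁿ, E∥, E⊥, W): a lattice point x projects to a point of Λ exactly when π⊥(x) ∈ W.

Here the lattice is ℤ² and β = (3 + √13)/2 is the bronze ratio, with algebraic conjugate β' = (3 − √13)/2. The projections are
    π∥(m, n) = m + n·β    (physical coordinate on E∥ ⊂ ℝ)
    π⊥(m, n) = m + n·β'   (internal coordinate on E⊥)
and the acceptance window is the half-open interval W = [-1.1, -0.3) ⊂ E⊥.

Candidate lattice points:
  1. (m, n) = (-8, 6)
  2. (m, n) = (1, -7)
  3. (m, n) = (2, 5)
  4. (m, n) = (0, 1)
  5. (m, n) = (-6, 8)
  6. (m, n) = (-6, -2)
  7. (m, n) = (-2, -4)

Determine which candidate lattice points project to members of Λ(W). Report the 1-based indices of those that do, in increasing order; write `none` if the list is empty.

β' = (3−√13)/2 ≈ -0.30278.
candidate 1: (m,n)=(-8,6) → π∥ = -8+6·β ≈ 11.81665, π⊥ = -8+6·β' ≈ -9.81665 ∉ [-1.1, -0.3) ⇒ out
candidate 2: (m,n)=(1,-7) → π∥ = 1-7·β ≈ -22.11943, π⊥ = 1-7·β' ≈ 3.11943 ∉ [-1.1, -0.3) ⇒ out
candidate 3: (m,n)=(2,5) → π∥ = 2+5·β ≈ 18.51388, π⊥ = 2+5·β' ≈ 0.48612 ∉ [-1.1, -0.3) ⇒ out
candidate 4: (m,n)=(0,1) → π∥ = 0+1·β ≈ 3.30278, π⊥ = 0+1·β' ≈ -0.30278 ∈ [-1.1, -0.3) ⇒ IN Λ
candidate 5: (m,n)=(-6,8) → π∥ = -6+8·β ≈ 20.42221, π⊥ = -6+8·β' ≈ -8.42221 ∉ [-1.1, -0.3) ⇒ out
candidate 6: (m,n)=(-6,-2) → π∥ = -6-2·β ≈ -12.60555, π⊥ = -6-2·β' ≈ -5.39445 ∉ [-1.1, -0.3) ⇒ out
candidate 7: (m,n)=(-2,-4) → π∥ = -2-4·β ≈ -15.21110, π⊥ = -2-4·β' ≈ -0.78890 ∈ [-1.1, -0.3) ⇒ IN Λ

4, 7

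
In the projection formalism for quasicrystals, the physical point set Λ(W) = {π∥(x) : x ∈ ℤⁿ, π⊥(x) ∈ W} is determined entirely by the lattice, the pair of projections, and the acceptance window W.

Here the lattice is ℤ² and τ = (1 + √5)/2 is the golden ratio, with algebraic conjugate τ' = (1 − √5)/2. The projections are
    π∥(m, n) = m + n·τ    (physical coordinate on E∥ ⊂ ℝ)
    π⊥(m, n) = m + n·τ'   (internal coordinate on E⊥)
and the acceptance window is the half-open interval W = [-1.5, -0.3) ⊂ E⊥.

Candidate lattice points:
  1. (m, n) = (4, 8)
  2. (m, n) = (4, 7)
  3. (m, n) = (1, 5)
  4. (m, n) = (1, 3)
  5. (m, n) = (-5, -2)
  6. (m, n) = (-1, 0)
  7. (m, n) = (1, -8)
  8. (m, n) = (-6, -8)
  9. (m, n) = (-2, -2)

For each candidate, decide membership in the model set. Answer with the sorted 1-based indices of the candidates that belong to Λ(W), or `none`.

Numerically τ ≈ 1.61803 and τ' = −1/τ ≈ -0.61803.
[1] lift (4,8): star map gives -0.94427; window check -1.5 ≤ -0.94427 < -0.3 is true → IN Λ
[2] lift (4,7): star map gives -0.32624; window check -1.5 ≤ -0.32624 < -0.3 is true → IN Λ
[3] lift (1,5): star map gives -2.09017; window check -1.5 ≤ -2.09017 < -0.3 is false → out
[4] lift (1,3): star map gives -0.85410; window check -1.5 ≤ -0.85410 < -0.3 is true → IN Λ
[5] lift (-5,-2): star map gives -3.76393; window check -1.5 ≤ -3.76393 < -0.3 is false → out
[6] lift (-1,0): star map gives -1.00000; window check -1.5 ≤ -1.00000 < -0.3 is true → IN Λ
[7] lift (1,-8): star map gives 5.94427; window check -1.5 ≤ 5.94427 < -0.3 is false → out
[8] lift (-6,-8): star map gives -1.05573; window check -1.5 ≤ -1.05573 < -0.3 is true → IN Λ
[9] lift (-2,-2): star map gives -0.76393; window check -1.5 ≤ -0.76393 < -0.3 is true → IN Λ

1, 2, 4, 6, 8, 9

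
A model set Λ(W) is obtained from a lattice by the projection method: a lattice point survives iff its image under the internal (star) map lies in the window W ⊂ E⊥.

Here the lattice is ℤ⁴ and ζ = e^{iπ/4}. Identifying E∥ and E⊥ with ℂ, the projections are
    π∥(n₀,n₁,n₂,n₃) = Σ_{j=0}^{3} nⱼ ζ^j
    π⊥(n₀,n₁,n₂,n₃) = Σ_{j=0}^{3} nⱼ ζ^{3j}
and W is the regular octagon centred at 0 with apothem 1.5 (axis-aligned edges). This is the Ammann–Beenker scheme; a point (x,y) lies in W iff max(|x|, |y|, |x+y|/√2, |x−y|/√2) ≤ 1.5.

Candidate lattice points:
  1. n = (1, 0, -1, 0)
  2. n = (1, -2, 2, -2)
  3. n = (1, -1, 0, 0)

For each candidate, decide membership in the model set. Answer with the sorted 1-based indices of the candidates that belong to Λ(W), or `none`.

π⊥(n) = n₀ + n₁ζ³ + n₂ζ⁶ + n₃ζ⁹ where ζ = e^{iπ/4}.
candidate 1: n = (1, 0, -1, 0) → π⊥ ≈ (+1.00000, +1.00000); max(|x|,|y|,|x±y|/√2) = 1.41421 ≤ 1.5 ⇒ ∈ W
candidate 2: n = (1, -2, 2, -2) → π⊥ ≈ (+1.00000, -4.82843); max(|x|,|y|,|x±y|/√2) = 4.82843 > 1.5 ⇒ ∉ W
candidate 3: n = (1, -1, 0, 0) → π⊥ ≈ (+1.70711, -0.70711); max(|x|,|y|,|x±y|/√2) = 1.70711 > 1.5 ⇒ ∉ W

1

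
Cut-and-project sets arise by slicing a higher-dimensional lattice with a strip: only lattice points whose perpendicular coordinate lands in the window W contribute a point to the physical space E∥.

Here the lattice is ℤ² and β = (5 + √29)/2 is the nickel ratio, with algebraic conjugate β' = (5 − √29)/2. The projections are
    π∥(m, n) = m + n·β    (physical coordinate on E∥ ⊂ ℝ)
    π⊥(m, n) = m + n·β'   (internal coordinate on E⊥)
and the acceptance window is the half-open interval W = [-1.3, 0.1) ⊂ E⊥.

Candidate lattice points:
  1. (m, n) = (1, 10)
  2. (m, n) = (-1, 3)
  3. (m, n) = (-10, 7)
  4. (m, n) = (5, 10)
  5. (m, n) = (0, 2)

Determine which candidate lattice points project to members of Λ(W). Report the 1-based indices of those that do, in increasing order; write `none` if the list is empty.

1, 5

β' = (5−√29)/2 ≈ -0.19258.
[1] lift (1,10): star map gives -0.92582; window check -1.3 ≤ -0.92582 < 0.1 is true → IN Λ
[2] lift (-1,3): star map gives -1.57775; window check -1.3 ≤ -1.57775 < 0.1 is false → out
[3] lift (-10,7): star map gives -11.34808; window check -1.3 ≤ -11.34808 < 0.1 is false → out
[4] lift (5,10): star map gives 3.07418; window check -1.3 ≤ 3.07418 < 0.1 is false → out
[5] lift (0,2): star map gives -0.38516; window check -1.3 ≤ -0.38516 < 0.1 is true → IN Λ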